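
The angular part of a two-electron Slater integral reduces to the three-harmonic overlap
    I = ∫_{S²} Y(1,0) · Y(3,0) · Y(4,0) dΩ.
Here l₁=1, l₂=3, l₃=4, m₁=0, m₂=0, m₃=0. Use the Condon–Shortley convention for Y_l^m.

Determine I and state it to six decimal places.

m-sum 0 ✓  L=8 even ✓  2≤4≤4 ✓
Π(2lᵢ+1) = 3×7×9 = 189
triangle coeff Δ(1,3,4) = 1/252
Σ_t [0,0]: t=0:+1/36 = 1/36
(3j)²=4/63 [(1 3 4; 0 0 0)], sign=+1
(m-triple is (0,0,0) — same symbol as above.)
⇒ 4πI² = 16/21
I = (+1)√(16/21/(4π)) = 0.24623252

0.246233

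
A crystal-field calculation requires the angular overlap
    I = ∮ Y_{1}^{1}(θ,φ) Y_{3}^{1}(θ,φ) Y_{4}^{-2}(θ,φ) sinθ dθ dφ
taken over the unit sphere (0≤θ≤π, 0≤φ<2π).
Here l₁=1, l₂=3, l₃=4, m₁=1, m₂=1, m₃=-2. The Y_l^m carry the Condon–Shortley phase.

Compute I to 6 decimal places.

Rules hold: Σm=0, L=8 even, 2≤4≤4.
N = 3·7·9 = 189
Δ = 0!·2!·6!/9! = 1/252
Racah Σ t=0..0: t=0:+1/36 = 1/36
⇒ 3j(1 3 4; 0 0 0)² = 4/63, sgn +1
Racah Σ t=0..0: t=0:+1/96 = 1/96
⇒ 3j(1 3 4; 1 1 -2)² = 5/84, sgn +1
4πI² = N·(3j₀)²·(3jₘ)² = 5/7
I = +1·√(0.714286/4π) = 0.23841361

0.238414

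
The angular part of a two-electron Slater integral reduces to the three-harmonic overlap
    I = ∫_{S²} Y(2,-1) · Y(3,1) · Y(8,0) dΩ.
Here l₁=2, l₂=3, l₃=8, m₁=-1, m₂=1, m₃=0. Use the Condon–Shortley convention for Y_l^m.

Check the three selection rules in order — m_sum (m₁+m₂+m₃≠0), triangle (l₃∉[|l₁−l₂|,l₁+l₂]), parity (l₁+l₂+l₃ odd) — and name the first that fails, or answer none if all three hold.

azimuthal sum: -1 + 1 + 0 = 0  ✓
1 ≤ 8 ≤ 5 (triangle on l)  ✗
L = 2 + 3 + 8 = 13 (odd)

triangle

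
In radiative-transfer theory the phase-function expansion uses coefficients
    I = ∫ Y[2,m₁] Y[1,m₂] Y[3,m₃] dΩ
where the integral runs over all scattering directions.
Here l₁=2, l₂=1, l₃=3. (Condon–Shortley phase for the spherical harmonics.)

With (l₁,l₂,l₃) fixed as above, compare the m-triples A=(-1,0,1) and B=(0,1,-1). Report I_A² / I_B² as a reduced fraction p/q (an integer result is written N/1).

4/3

Same 2,1,3: normalisation and zero-m 3j drop out of the ratio.
A: Δ: 0! 4! 2! / 7! → 1/105; sum: t=0:+1/6 = 1/6; 3j²(2 1 3; -1 0 1) = Δ·Π!·Σ² = 8/105  (sign +1)
B: Δ: 0! 4! 2! / 7! → 1/105; sum: t=0:+1/8 = 1/8; 3j²(2 1 3; 0 1 -1) = Δ·Π!·Σ² = 2/35  (sign +1)
I_A²/I_B² = (8/105)/(2/35) = 4/3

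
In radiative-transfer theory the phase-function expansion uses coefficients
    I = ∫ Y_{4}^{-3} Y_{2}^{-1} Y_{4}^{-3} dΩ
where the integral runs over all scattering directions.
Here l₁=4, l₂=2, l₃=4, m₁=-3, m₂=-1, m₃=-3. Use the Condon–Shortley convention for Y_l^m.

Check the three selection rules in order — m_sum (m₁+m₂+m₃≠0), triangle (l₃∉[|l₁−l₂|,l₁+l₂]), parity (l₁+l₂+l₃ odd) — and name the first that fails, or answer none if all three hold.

azimuthal sum: -3 − 1 − 3 = -7  ✗
2 ≤ 4 ≤ 6 (triangle on l)
L = 4 + 2 + 4 = 10 (even)

m_sum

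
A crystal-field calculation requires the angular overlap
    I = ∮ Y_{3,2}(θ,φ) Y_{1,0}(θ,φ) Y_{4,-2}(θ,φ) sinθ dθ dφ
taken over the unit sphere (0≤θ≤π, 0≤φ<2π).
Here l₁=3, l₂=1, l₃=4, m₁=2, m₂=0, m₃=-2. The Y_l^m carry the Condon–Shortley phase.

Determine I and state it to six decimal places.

Rules hold: Σm=0, L=8 even, 2≤4≤4.
N = 7·3·9 = 189
Δ = 0!·6!·2!/9! = 1/252
Racah Σ t=0..0: t=0:+1/36 = 1/36
⇒ 3j(3 1 4; 0 0 0)² = 4/63, sgn +1
Racah Σ t=0..0: t=0:+1/120 = 1/120
⇒ 3j(3 1 4; 2 0 -2)² = 1/21, sgn +1
4πI² = N·(3j₀)²·(3jₘ)² = 4/7
I = +1·√(0.571429/4π) = 0.21324362

0.213244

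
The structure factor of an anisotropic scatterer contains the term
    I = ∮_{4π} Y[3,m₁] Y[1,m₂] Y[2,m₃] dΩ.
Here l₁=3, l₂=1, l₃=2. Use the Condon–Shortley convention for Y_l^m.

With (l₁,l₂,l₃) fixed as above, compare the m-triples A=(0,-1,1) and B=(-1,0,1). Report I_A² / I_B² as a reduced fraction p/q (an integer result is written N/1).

3/8

Shared (l₁,l₂,l₃)=(3,1,2): N and (l;000)² cancel in I_A²/I_B².
A: Δ = 2!·4!·0!/7! = 1/105; Racah Σ t=0..0: t=0:+1/12 = 1/12; ⇒ 3j(3 1 2; 0 -1 1)² = 1/35, sgn -1
B: Δ = 2!·4!·0!/7! = 1/105; Racah Σ t=1..1: t=1:−1/6 = -1/6; ⇒ 3j(3 1 2; -1 0 1)² = 8/105, sgn +1
I_A²/I_B² = (1/35)/(8/105) = 3/8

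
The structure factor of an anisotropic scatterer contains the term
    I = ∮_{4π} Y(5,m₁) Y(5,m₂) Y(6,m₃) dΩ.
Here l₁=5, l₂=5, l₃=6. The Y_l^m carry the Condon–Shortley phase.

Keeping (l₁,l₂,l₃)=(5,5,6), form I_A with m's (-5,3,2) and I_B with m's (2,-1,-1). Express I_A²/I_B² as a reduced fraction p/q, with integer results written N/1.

Shared (l₁,l₂,l₃)=(5,5,6): N and (l;000)² cancel in I_A²/I_B².
A: Δ = 4!·6!·6!/17! = 1/28588560; Racah Σ t=4..4: t=4:+1/829440 = 1/829440; ⇒ 3j(5 5 6; -5 3 2)² = 35/2431, sgn +1
B: Δ = 4!·6!·6!/17! = 1/28588560; Racah Σ t=0..3: t=0:+1/41472 t=1:−1/10368 t=2:+1/23040 t=3:−1/518400 = -1/32400; ⇒ 3j(5 5 6; 2 -1 -1)² = 128/12155, sgn +1
I_A²/I_B² = (35/2431)/(128/12155) = 175/128

175/128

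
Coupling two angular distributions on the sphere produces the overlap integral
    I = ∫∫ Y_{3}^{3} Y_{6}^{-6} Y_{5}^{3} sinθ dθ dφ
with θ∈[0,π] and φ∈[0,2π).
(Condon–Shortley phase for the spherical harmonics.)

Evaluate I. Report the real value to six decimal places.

-0.119512

Checks pass: Σm=0; 14 even; l₃=5∈[3,9].
(2·3+1)(2·6+1)(2·5+1) = 1001
Δ: 4! 2! 8! / 15! → 1/675675
sum: t=1:−1/8640 t=2:+1/2304 t=3:−1/8640 = 7/34560
3j²(3 6 5; 0 0 0) = Δ·Π!·Σ² = 7/429  (sign -1)
sum: t=0:+1/1935360 = 1/1935360
3j²(3 6 5; 3 -6 3) = Δ·Π!·Σ² = 1/91  (sign +1)
combine: 4πI² = 1001·7/429·1/91 = 7/39
take √, sign -1: I = -0.11951207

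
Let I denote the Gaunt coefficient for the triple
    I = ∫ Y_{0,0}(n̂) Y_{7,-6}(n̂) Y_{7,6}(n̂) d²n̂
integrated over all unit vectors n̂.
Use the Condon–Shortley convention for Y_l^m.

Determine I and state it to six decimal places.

0.282095

Rules hold: Σm=0, L=14 even, 7≤7≤7.
N = 1·15·15 = 225
Δ = 0!·0!·14!/15! = 1/15
Racah Σ t=0..0: t=0:+1/25401600 = 1/25401600
⇒ 3j(0 7 7; 0 0 0)² = 1/15, sgn -1
Racah Σ t=0..0: t=0:+1/6227020800 = 1/6227020800
⇒ 3j(0 7 7; 0 -6 6)² = 1/15, sgn -1
4πI² = N·(3j₀)²·(3jₘ)² = 1/1
I = +1·√(1/4π) = 0.28209479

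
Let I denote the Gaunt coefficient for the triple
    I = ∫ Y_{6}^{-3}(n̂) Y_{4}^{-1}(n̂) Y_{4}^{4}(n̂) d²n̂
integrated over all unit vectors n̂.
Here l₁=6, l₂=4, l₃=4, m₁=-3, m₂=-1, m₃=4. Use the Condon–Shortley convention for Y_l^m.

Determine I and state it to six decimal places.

0.155830

Checks pass: Σm=0; 14 even; l₃=4∈[2,10].
(2·6+1)(2·4+1)(2·4+1) = 1053
Δ: 6! 6! 2! / 15! → 1/1261260
sum: t=2:+1/4608 t=3:−1/1296 t=4:+1/4608 = -7/20736
3j²(6 4 4; 0 0 0) = Δ·Π!·Σ² = 20/1287  (sign -1)
sum: t=3:−1/51840 = -1/51840
3j²(6 4 4; -3 -1 4) = Δ·Π!·Σ² = 8/429  (sign -1)
combine: 4πI² = 1053·20/1287·8/429 = 480/1573
take √, sign +1: I = 0.15583009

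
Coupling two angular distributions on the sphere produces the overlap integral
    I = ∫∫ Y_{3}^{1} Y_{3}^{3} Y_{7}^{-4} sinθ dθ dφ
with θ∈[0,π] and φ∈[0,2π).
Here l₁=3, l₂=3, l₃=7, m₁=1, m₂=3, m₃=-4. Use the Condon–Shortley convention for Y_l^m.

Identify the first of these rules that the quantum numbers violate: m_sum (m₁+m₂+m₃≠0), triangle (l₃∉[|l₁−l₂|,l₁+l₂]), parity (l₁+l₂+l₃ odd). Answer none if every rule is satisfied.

azimuthal sum: 1 + 3 − 4 = 0  ✓
0 ≤ 7 ≤ 6 (triangle on l)  ✗
L = 3 + 3 + 7 = 13 (odd)

triangle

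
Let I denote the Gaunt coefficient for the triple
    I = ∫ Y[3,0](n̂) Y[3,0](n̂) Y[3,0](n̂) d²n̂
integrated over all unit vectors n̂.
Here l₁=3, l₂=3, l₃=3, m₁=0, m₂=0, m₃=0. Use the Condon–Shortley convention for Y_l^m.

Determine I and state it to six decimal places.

0.000000

l₁+l₂+l₃=9 is odd: 3j(l;000)=0 ⇒ I=0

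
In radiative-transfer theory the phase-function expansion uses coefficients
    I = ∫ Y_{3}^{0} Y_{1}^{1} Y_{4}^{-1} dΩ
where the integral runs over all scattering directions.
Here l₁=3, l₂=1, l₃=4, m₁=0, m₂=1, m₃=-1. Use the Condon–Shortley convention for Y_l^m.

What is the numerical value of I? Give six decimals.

-0.194664

Rules hold: Σm=0, L=8 even, 2≤4≤4.
N = 7·3·9 = 189
Δ = 0!·6!·2!/9! = 1/252
Racah Σ t=0..0: t=0:+1/36 = 1/36
⇒ 3j(3 1 4; 0 0 0)² = 4/63, sgn +1
Racah Σ t=0..0: t=0:+1/72 = 1/72
⇒ 3j(3 1 4; 0 1 -1)² = 5/126, sgn -1
4πI² = N·(3j₀)²·(3jₘ)² = 10/21
I = -1·√(0.47619/4π) = -0.19466390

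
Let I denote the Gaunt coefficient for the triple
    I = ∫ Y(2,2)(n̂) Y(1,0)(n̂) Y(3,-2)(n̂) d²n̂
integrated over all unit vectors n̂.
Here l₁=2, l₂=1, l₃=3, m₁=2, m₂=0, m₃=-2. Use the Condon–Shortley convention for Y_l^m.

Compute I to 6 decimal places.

m-sum 0 ✓  L=6 even ✓  1≤3≤3 ✓
Π(2lᵢ+1) = 5×3×7 = 105
triangle coeff Δ(2,1,3) = 1/105
Σ_t [0,0]: t=0:+1/4 = 1/4
(3j)²=3/35 [(2 1 3; 0 0 0)], sign=-1
Σ_t [0,0]: t=0:+1/24 = 1/24
(3j)²=1/21 [(2 1 3; 2 0 -2)], sign=-1
⇒ 4πI² = 3/7
I = (+1)√(3/7/(4π)) = 0.18467439

0.184674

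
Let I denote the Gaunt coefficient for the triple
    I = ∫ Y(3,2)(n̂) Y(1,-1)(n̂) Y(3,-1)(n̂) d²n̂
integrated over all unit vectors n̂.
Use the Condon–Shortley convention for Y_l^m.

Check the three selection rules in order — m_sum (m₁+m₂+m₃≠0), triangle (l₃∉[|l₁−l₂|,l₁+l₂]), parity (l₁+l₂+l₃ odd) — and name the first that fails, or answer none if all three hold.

azimuthal sum: 2 − 1 − 1 = 0  ✓
2 ≤ 3 ≤ 4 (triangle on l)  ✓
L = 3 + 1 + 3 = 7 (odd)  ✗

parity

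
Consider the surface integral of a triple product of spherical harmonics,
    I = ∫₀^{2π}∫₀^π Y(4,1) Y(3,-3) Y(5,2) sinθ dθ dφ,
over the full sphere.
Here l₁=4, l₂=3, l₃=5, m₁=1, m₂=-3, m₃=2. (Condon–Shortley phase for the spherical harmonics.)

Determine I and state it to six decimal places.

Rules hold: Σm=0, L=12 even, 1≤5≤7.
N = 9·7·11 = 693
Δ = 2!·6!·4!/13! = 1/180180
Racah Σ t=0..2: t=0:+1/576 t=1:−1/144 t=2:+1/576 = -1/288
⇒ 3j(4 3 5; 0 0 0)² = 20/1001, sgn +1
Racah Σ t=0..0: t=0:+1/1728 = 1/1728
⇒ 3j(4 3 5; 1 -3 2)² = 25/858, sgn -1
4πI² = N·(3j₀)²·(3jₘ)² = 750/1859
I = -1·√(0.403443/4π) = -0.17917854

-0.179179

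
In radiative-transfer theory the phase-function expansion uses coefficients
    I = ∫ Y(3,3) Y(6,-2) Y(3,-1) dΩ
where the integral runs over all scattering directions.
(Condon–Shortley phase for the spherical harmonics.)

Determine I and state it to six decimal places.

m-sum 0 ✓  L=12 even ✓  3≤3≤9 ✓
Π(2lᵢ+1) = 7×13×7 = 637
triangle coeff Δ(3,6,3) = 1/12012
Σ_t [3,3]: t=3:−1/1296 = -1/1296
(3j)²=100/3003 [(3 6 3; 0 0 0)], sign=+1
Σ_t [0,0]: t=0:+1/34560 = 1/34560
(3j)²=1/429 [(3 6 3; 3 -2 -1)], sign=+1
⇒ 4πI² = 700/14157
I = (+1)√(700/14157/(4π)) = 0.06272757

0.062728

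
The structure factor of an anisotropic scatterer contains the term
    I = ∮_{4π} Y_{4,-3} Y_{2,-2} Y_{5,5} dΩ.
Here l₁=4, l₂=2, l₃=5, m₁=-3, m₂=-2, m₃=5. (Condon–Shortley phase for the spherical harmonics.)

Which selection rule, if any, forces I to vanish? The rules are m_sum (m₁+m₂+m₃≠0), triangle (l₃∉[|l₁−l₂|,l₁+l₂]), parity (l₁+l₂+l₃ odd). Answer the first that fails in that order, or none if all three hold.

Σmᵢ = 0  ✓
l₃∈[|l₁−l₂|,l₁+l₂]=[2,6], have l₃=5  ✓
Σlᵢ = 11 ⇒ odd  ✗

parity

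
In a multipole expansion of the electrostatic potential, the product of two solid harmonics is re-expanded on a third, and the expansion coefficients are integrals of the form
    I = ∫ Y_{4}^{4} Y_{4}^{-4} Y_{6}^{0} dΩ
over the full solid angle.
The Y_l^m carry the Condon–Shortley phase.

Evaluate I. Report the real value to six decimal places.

Checks pass: Σm=0; 14 even; l₃=6∈[0,8].
(2·4+1)(2·4+1)(2·6+1) = 1053
Δ: 2! 6! 6! / 15! → 1/1261260
sum: t=0:+1/4608 t=1:−1/1296 t=2:+1/4608 = -7/20736
3j²(4 4 6; 0 0 0) = Δ·Π!·Σ² = 20/1287  (sign -1)
sum: t=0:+1/1036800 = 1/1036800
3j²(4 4 6; 4 -4 0) = Δ·Π!·Σ² = 4/6435  (sign +1)
combine: 4πI² = 1053·20/1287·4/6435 = 16/1573
take √, sign -1: I = -0.02845055

-0.028451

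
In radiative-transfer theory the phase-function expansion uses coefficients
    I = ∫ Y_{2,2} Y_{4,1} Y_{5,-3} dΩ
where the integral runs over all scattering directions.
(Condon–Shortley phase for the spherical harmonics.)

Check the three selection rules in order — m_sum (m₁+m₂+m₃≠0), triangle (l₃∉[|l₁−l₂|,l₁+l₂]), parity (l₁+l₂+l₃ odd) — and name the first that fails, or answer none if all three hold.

azimuthal sum: 2 + 1 − 3 = 0  ✓
2 ≤ 5 ≤ 6 (triangle on l)  ✓
L = 2 + 4 + 5 = 11 (odd)  ✗

parity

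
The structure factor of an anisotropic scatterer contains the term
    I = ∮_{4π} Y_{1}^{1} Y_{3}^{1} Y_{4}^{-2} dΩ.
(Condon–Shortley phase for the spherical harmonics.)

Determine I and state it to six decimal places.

0.238414

Rules hold: Σm=0, L=8 even, 2≤4≤4.
N = 3·7·9 = 189
Δ = 0!·2!·6!/9! = 1/252
Racah Σ t=0..0: t=0:+1/36 = 1/36
⇒ 3j(1 3 4; 0 0 0)² = 4/63, sgn +1
Racah Σ t=0..0: t=0:+1/96 = 1/96
⇒ 3j(1 3 4; 1 1 -2)² = 5/84, sgn +1
4πI² = N·(3j₀)²·(3jₘ)² = 5/7
I = +1·√(0.714286/4π) = 0.23841361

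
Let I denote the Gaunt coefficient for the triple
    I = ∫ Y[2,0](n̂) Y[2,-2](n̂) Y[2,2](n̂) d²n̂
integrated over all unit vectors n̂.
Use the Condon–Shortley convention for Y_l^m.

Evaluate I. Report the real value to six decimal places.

-0.180224

Rules hold: Σm=0, L=6 even, 0≤2≤4.
N = 5·5·5 = 125
Δ = 2!·2!·2!/7! = 1/630
Racah Σ t=0..2: t=0:+1/8 t=1:−1/1 t=2:+1/8 = -3/4
⇒ 3j(2 2 2; 0 0 0)² = 2/35, sgn -1
Racah Σ t=0..0: t=0:+1/8 = 1/8
⇒ 3j(2 2 2; 0 -2 2)² = 2/35, sgn +1
4πI² = N·(3j₀)²·(3jₘ)² = 20/49
I = -1·√(0.408163/4π) = -0.18022375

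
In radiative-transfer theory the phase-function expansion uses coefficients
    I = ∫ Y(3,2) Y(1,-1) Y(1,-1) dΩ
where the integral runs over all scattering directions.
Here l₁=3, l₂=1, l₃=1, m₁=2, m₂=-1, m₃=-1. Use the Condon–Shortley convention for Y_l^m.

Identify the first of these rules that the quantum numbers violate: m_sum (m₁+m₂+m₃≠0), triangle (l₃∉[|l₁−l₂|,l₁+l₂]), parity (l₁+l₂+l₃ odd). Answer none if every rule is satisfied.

triangle

m₁+m₂+m₃ = 2 − 1 − 1 = 0  ✓
triangle: |3−1|=2 ≤ l₃=1 ≤ 3+1=4  ✗
parity: l₁+l₂+l₃ = 5 is odd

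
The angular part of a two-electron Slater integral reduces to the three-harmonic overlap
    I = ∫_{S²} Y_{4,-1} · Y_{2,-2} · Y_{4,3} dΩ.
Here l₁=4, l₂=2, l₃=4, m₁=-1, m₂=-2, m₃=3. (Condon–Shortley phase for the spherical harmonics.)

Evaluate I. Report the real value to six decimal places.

m-sum 0 ✓  L=10 even ✓  2≤4≤6 ✓
Π(2lᵢ+1) = 9×5×9 = 405
triangle coeff Δ(4,2,4) = 1/13860
Σ_t [0,2]: t=0:+1/192 t=1:−1/36 t=2:+1/192 = -5/288
(3j)²=20/693 [(4 2 4; 0 0 0)], sign=-1
Σ_t [0,0]: t=0:+1/480 = 1/480
(3j)²=3/110 [(4 2 4; -1 -2 3)], sign=-1
⇒ 4πI² = 270/847
I = (+1)√(270/847/(4π)) = 0.15927046

0.159270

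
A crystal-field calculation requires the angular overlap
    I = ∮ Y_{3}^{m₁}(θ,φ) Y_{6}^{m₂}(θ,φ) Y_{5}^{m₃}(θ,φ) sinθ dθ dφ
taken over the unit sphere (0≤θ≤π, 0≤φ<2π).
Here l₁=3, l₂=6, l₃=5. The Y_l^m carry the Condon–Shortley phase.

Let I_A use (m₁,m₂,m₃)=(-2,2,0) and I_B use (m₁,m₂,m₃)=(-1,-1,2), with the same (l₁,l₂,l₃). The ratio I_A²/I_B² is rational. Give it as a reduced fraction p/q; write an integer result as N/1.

14/15

Same 3,6,5: normalisation and zero-m 3j drop out of the ratio.
A: Δ: 4! 2! 8! / 15! → 1/675675; sum: t=3:−1/8640 t=4:+1/13824 = -1/23040; 3j²(3 6 5; -2 2 0) = Δ·Π!·Σ² = 2/429  (sign +1)
B: Δ: 4! 2! 8! / 15! → 1/675675; sum: t=2:+1/5760 t=3:−1/8640 t=4:+1/241920 = 1/16128; 3j²(3 6 5; -1 -1 2) = Δ·Π!·Σ² = 5/1001  (sign -1)
I_A²/I_B² = (2/429)/(5/1001) = 14/15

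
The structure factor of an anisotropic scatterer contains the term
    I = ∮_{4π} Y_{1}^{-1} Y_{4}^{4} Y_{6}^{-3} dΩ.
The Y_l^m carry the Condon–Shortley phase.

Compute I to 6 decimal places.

0.000000

|1−4|≤6≤1+4 violated ⇒ I = 0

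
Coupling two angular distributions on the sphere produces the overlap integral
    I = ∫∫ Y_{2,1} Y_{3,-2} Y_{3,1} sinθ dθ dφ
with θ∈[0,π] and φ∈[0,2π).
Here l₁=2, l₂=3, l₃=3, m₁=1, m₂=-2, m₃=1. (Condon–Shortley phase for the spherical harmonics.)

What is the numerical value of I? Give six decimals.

m-sum 0 ✓  L=8 even ✓  1≤3≤5 ✓
Π(2lᵢ+1) = 5×7×7 = 245
triangle coeff Δ(2,3,3) = 1/3780
Σ_t [0,2]: t=0:+1/24 t=1:−1/4 t=2:+1/24 = -1/6
(3j)²=4/105 [(2 3 3; 0 0 0)], sign=+1
Σ_t [0,1]: t=0:+1/12 t=1:−1/48 = 1/16
(3j)²=1/28 [(2 3 3; 1 -2 1)], sign=+1
⇒ 4πI² = 1/3
I = (+1)√(1/3/(4π)) = 0.16286750

0.162868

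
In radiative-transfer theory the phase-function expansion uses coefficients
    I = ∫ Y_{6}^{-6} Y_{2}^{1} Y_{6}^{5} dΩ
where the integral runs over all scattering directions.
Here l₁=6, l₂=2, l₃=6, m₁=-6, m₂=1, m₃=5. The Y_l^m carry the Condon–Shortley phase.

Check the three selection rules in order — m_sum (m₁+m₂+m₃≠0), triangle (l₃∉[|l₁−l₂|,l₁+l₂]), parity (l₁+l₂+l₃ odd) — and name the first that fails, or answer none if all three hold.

none

m₁+m₂+m₃ = -6 + 1 + 5 = 0  ✓
triangle: |6−2|=4 ≤ l₃=6 ≤ 6+2=8  ✓
parity: l₁+l₂+l₃ = 14 is even  ✓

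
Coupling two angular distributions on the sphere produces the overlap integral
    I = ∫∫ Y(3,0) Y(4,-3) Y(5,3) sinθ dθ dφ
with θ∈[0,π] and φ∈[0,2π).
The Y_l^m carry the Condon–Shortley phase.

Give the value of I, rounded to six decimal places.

0.103862

Checks pass: Σm=0; 12 even; l₃=5∈[1,7].
(2·3+1)(2·4+1)(2·5+1) = 693
Δ: 2! 4! 6! / 13! → 1/180180
sum: t=0:+1/576 t=1:−1/144 t=2:+1/576 = -1/288
3j²(3 4 5; 0 0 0) = Δ·Π!·Σ² = 20/1001  (sign +1)
sum: t=0:+1/1440 t=1:−1/2880 = 1/2880
3j²(3 4 5; 0 -3 3) = Δ·Π!·Σ² = 7/715  (sign +1)
combine: 4πI² = 693·20/1001·7/715 = 252/1859
take √, sign +1: I = 0.10386175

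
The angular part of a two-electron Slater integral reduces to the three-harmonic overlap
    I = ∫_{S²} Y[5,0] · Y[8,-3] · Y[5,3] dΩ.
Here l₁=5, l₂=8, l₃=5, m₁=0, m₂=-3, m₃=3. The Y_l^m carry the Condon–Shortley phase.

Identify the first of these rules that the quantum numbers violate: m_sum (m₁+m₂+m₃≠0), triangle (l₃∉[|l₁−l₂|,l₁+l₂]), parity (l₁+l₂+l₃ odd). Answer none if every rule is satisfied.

azimuthal sum: 0 − 3 + 3 = 0  ✓
3 ≤ 5 ≤ 13 (triangle on l)  ✓
L = 5 + 8 + 5 = 18 (even)  ✓

none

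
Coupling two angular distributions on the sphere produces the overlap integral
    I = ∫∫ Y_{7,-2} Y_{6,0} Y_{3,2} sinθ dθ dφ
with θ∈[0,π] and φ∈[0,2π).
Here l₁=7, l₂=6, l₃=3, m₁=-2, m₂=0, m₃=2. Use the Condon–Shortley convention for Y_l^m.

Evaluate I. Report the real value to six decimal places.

-0.086087

Rules hold: Σm=0, L=16 even, 1≤3≤13.
N = 15·13·7 = 1365
Δ = 10!·4!·2!/17! = 1/2042040
Racah Σ t=4..6: t=4:+1/207360 t=5:−1/57600 t=6:+1/207360 = -1/129600
⇒ 3j(7 6 3; 0 0 0)² = 168/12155, sgn +1
Racah Σ t=5..6: t=5:−1/345600 t=6:+1/207360 = 1/518400
⇒ 3j(7 6 3; -2 0 2)² = 12/2431, sgn -1
4πI² = N·(3j₀)²·(3jₘ)² = 42336/454597
I = -1·√(0.0931286/4π) = -0.08608683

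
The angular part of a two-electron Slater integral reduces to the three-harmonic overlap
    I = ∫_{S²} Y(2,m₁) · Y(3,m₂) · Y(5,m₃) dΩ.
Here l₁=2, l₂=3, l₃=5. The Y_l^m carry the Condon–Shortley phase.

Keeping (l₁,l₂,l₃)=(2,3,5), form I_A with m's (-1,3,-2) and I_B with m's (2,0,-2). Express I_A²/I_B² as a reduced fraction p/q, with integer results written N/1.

Shared (l₁,l₂,l₃)=(2,3,5): N and (l;000)² cancel in I_A²/I_B².
A: Δ = 0!·4!·6!/11! = 1/2310; Racah Σ t=0..0: t=0:+1/4320 = 1/4320; ⇒ 3j(2 3 5; -1 3 -2)² = 1/330, sgn -1
B: Δ = 0!·4!·6!/11! = 1/2310; Racah Σ t=0..0: t=0:+1/864 = 1/864; ⇒ 3j(2 3 5; 2 0 -2)² = 1/66, sgn -1
I_A²/I_B² = (1/330)/(1/66) = 1/5

1/5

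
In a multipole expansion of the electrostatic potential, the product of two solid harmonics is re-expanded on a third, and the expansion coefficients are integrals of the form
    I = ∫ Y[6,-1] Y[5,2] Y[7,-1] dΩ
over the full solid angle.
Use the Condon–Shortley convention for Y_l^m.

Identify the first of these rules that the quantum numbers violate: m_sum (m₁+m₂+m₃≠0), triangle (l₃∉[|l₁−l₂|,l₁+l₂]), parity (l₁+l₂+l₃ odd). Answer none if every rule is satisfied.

Σmᵢ = 0  ✓
l₃∈[|l₁−l₂|,l₁+l₂]=[1,11], have l₃=7  ✓
Σlᵢ = 18 ⇒ even  ✓

none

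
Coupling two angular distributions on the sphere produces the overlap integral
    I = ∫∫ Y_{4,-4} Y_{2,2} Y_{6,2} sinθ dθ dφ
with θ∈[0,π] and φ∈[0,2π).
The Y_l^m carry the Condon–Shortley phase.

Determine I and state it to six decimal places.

0.015904

m-sum 0 ✓  L=12 even ✓  2≤6≤6 ✓
Π(2lᵢ+1) = 9×5×13 = 585
triangle coeff Δ(4,2,6) = 1/6435
Σ_t [0,0]: t=0:+1/2304 = 1/2304
(3j)²=5/143 [(4 2 6; 0 0 0)], sign=+1
Σ_t [0,0]: t=0:+1/967680 = 1/967680
(3j)²=1/6435 [(4 2 6; -4 2 2)], sign=+1
⇒ 4πI² = 5/1573
I = (+1)√(5/1573/(4π)) = 0.01590434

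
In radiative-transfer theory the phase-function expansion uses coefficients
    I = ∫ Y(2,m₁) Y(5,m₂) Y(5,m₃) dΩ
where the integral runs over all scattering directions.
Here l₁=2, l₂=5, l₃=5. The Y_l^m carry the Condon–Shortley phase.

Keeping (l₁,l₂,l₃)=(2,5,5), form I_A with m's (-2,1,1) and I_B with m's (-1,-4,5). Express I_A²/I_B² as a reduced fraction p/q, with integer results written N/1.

l's match ⇒ only the (l;m) 3-j factors differ between A and B.
A: triangle coeff Δ(2,5,5) = 1/38610; Σ_t [2,2]: t=2:+1/2304 = 1/2304; (3j)²=5/143 [(2 5 5; -2 1 1)], sign=+1
B: triangle coeff Δ(2,5,5) = 1/38610; Σ_t [1,1]: t=1:−1/80640 = -1/80640; (3j)²=9/286 [(2 5 5; -1 -4 5)], sign=-1
I_A²/I_B² = (5/143)/(9/286) = 10/9

10/9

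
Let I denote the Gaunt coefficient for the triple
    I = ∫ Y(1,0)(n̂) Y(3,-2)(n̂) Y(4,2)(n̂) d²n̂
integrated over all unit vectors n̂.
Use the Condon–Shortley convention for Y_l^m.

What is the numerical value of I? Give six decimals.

0.213244

Checks pass: Σm=0; 8 even; l₃=4∈[2,4].
(2·1+1)(2·3+1)(2·4+1) = 189
Δ: 0! 2! 6! / 9! → 1/252
sum: t=0:+1/36 = 1/36
3j²(1 3 4; 0 0 0) = Δ·Π!·Σ² = 4/63  (sign +1)
sum: t=0:+1/120 = 1/120
3j²(1 3 4; 0 -2 2) = Δ·Π!·Σ² = 1/21  (sign +1)
combine: 4πI² = 189·4/63·1/21 = 4/7
take √, sign +1: I = 0.21324362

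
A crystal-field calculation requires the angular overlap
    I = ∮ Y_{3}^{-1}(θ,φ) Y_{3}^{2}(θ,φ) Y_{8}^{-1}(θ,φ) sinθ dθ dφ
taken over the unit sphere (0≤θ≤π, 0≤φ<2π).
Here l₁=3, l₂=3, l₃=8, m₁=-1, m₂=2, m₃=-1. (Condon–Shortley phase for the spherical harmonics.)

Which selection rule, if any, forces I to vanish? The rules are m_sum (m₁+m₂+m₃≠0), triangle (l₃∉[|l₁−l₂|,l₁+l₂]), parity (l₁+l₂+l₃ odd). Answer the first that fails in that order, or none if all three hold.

azimuthal sum: -1 + 2 − 1 = 0  ✓
0 ≤ 8 ≤ 6 (triangle on l)  ✗
L = 3 + 3 + 8 = 14 (even)

triangle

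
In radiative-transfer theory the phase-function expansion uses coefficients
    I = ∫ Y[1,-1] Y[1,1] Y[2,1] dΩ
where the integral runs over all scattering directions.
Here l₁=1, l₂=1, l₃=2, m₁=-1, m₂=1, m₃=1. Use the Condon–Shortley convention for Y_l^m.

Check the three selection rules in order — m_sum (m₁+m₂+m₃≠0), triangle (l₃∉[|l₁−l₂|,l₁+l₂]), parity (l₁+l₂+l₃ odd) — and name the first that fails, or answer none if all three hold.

m_sum

azimuthal sum: -1 + 1 + 1 = 1  ✗
0 ≤ 2 ≤ 2 (triangle on l)
L = 1 + 1 + 2 = 4 (even)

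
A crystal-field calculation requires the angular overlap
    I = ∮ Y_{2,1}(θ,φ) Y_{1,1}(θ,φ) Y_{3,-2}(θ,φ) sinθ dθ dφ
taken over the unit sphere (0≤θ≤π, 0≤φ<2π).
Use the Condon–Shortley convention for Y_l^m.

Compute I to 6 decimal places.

Rules hold: Σm=0, L=6 even, 1≤3≤3.
N = 5·3·7 = 105
Δ = 0!·4!·2!/7! = 1/105
Racah Σ t=0..0: t=0:+1/4 = 1/4
⇒ 3j(2 1 3; 0 0 0)² = 3/35, sgn -1
Racah Σ t=0..0: t=0:+1/12 = 1/12
⇒ 3j(2 1 3; 1 1 -2)² = 2/21, sgn -1
4πI² = N·(3j₀)²·(3jₘ)² = 6/7
I = +1·√(0.857143/4π) = 0.26116903

0.261169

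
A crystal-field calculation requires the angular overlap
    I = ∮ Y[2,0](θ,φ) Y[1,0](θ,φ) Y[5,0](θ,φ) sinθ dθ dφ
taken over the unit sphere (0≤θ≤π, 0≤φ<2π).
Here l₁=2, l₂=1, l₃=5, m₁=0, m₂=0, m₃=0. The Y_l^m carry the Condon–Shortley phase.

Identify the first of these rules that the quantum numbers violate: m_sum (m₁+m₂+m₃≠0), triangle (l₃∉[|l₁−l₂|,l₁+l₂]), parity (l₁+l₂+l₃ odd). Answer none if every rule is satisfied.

triangle

Σmᵢ = 0  ✓
l₃∈[|l₁−l₂|,l₁+l₂]=[1,3], have l₃=5  ✗
Σlᵢ = 8 ⇒ even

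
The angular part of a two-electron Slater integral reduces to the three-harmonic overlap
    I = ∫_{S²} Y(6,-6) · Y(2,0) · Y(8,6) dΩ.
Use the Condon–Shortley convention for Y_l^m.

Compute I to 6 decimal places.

m-sum 0 ✓  L=16 even ✓  4≤8≤8 ✓
Π(2lᵢ+1) = 13×5×17 = 1105
triangle coeff Δ(6,2,8) = 1/30940
Σ_t [0,0]: t=0:+1/2073600 = 1/2073600
(3j)²=28/1105 [(6 2 8; 0 0 0)], sign=+1
Σ_t [0,0]: t=0:+1/1916006400 = 1/1916006400
(3j)²=1/340 [(6 2 8; -6 0 6)], sign=+1
⇒ 4πI² = 7/85
I = (+1)√(7/85/(4π)) = 0.08095331

0.080953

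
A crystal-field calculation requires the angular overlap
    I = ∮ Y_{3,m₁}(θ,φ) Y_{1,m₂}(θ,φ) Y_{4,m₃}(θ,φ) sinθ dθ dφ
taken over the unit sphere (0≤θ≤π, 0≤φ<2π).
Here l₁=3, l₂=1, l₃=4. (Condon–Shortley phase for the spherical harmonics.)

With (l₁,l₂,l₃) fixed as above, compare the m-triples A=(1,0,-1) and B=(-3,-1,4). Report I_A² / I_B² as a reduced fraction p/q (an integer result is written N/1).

Same 3,1,4: normalisation and zero-m 3j drop out of the ratio.
A: Δ: 0! 6! 2! / 9! → 1/252; sum: t=0:+1/48 = 1/48; 3j²(3 1 4; 1 0 -1) = Δ·Π!·Σ² = 5/84  (sign -1)
B: Δ: 0! 6! 2! / 9! → 1/252; sum: t=0:+1/1440 = 1/1440; 3j²(3 1 4; -3 -1 4) = Δ·Π!·Σ² = 1/9  (sign +1)
I_A²/I_B² = (5/84)/(1/9) = 15/28

15/28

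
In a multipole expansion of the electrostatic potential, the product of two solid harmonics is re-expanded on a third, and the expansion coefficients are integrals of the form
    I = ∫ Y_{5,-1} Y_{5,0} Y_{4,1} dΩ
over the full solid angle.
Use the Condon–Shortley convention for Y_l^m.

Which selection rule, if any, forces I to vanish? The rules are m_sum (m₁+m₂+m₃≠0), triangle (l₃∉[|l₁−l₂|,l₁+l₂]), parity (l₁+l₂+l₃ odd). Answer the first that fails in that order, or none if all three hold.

none

m₁+m₂+m₃ = -1 + 0 + 1 = 0  ✓
triangle: |5−5|=0 ≤ l₃=4 ≤ 5+5=10  ✓
parity: l₁+l₂+l₃ = 14 is even  ✓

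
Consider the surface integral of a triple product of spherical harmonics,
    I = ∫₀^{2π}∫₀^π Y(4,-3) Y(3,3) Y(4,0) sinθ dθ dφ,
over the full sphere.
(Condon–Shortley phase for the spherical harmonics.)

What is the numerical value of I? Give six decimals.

L=11 odd ⇒ parity kills the (l;000) factor ⇒ I = 0

0.000000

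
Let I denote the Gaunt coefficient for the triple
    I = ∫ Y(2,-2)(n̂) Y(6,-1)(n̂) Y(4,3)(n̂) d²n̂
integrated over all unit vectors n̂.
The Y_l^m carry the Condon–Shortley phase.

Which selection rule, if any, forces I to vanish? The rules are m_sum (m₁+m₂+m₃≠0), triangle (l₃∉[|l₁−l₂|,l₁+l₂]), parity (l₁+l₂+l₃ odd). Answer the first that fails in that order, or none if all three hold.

Σmᵢ = 0  ✓
l₃∈[|l₁−l₂|,l₁+l₂]=[4,8], have l₃=4  ✓
Σlᵢ = 12 ⇒ even  ✓

none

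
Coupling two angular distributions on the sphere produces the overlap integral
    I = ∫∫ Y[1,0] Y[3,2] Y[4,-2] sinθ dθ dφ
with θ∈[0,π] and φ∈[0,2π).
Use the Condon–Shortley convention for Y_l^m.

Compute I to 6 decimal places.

0.213244

Checks pass: Σm=0; 8 even; l₃=4∈[2,4].
(2·1+1)(2·3+1)(2·4+1) = 189
Δ: 0! 2! 6! / 9! → 1/252
sum: t=0:+1/36 = 1/36
3j²(1 3 4; 0 0 0) = Δ·Π!·Σ² = 4/63  (sign +1)
sum: t=0:+1/120 = 1/120
3j²(1 3 4; 0 2 -2) = Δ·Π!·Σ² = 1/21  (sign +1)
combine: 4πI² = 189·4/63·1/21 = 4/7
take √, sign +1: I = 0.21324362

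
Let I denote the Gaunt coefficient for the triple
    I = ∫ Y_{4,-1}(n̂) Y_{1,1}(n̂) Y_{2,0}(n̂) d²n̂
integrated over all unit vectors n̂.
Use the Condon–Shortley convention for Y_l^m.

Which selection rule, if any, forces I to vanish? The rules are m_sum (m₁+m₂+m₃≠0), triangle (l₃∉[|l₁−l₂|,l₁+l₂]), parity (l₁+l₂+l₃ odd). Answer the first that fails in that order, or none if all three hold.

triangle

Σmᵢ = 0  ✓
l₃∈[|l₁−l₂|,l₁+l₂]=[3,5], have l₃=2  ✗
Σlᵢ = 7 ⇒ odd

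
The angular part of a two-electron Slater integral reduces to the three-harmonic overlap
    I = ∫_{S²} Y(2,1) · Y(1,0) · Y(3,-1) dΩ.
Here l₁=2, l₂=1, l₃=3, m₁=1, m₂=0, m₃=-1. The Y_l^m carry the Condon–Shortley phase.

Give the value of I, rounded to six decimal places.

-0.233597

Rules hold: Σm=0, L=6 even, 1≤3≤3.
N = 5·3·7 = 105
Δ = 0!·4!·2!/7! = 1/105
Racah Σ t=0..0: t=0:+1/4 = 1/4
⇒ 3j(2 1 3; 0 0 0)² = 3/35, sgn -1
Racah Σ t=0..0: t=0:+1/6 = 1/6
⇒ 3j(2 1 3; 1 0 -1)² = 8/105, sgn +1
4πI² = N·(3j₀)²·(3jₘ)² = 24/35
I = -1·√(0.685714/4π) = -0.23359668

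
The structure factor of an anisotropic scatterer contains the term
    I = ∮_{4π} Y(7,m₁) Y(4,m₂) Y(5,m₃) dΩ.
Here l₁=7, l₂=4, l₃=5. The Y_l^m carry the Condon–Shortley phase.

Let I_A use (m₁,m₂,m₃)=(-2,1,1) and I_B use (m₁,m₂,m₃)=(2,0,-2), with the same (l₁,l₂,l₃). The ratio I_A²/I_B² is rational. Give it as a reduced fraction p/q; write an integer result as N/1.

875/64

Shared (l₁,l₂,l₃)=(7,4,5): N and (l;000)² cancel in I_A²/I_B².
A: Δ = 6!·8!·2!/17! = 1/6126120; Racah Σ t=3..5: t=3:−1/103680 t=4:+1/34560 t=5:−1/138240 = 1/82944; ⇒ 3j(7 4 5; -2 1 1)² = 125/9724, sgn +1
B: Δ = 6!·8!·2!/17! = 1/6126120; Racah Σ t=2..4: t=2:+1/69120 t=3:−1/51840 t=4:+1/483840 = -1/362880; ⇒ 3j(7 4 5; 2 0 -2)² = 16/17017, sgn +1
I_A²/I_B² = (125/9724)/(16/17017) = 875/64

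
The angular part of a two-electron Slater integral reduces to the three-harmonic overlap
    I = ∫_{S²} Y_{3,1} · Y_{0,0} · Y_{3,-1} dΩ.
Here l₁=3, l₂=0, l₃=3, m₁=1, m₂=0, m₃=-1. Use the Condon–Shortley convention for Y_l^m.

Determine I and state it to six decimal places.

m-sum 0 ✓  L=6 even ✓  3≤3≤3 ✓
Π(2lᵢ+1) = 7×1×7 = 49
triangle coeff Δ(3,0,3) = 1/7
Σ_t [0,0]: t=0:+1/36 = 1/36
(3j)²=1/7 [(3 0 3; 0 0 0)], sign=-1
Σ_t [0,0]: t=0:+1/48 = 1/48
(3j)²=1/7 [(3 0 3; 1 0 -1)], sign=+1
⇒ 4πI² = 1/1
I = (-1)√(1/1/(4π)) = -0.28209479

-0.282095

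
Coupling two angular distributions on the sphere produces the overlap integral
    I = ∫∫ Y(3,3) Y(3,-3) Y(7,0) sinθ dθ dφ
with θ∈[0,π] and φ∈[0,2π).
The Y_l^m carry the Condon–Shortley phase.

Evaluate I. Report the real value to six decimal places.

l₃=7 ∉ [0,6] — triangle fails ⇒ I = 0

0.000000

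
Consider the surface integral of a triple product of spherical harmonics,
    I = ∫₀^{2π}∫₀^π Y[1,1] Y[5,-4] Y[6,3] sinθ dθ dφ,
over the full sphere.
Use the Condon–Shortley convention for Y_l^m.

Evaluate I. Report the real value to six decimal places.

Checks pass: Σm=0; 12 even; l₃=6∈[4,6].
(2·1+1)(2·5+1)(2·6+1) = 429
Δ: 0! 2! 10! / 13! → 1/858
sum: t=0:+1/14400 = 1/14400
3j²(1 5 6; 0 0 0) = Δ·Π!·Σ² = 6/143  (sign +1)
sum: t=0:+1/725760 = 1/725760
3j²(1 5 6; 1 -4 3) = Δ·Π!·Σ² = 1/286  (sign -1)
combine: 4πI² = 429·6/143·1/286 = 9/143
take √, sign -1: I = -0.07076985

-0.070770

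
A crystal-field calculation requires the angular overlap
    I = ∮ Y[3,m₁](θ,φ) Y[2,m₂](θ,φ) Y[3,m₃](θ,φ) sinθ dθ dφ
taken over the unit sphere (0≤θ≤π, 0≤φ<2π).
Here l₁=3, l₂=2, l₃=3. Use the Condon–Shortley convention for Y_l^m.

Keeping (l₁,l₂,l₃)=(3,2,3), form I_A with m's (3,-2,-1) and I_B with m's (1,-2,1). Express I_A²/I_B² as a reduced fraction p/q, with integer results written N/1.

Same 3,2,3: normalisation and zero-m 3j drop out of the ratio.
A: Δ: 2! 4! 2! / 9! → 1/3780; sum: t=0:+1/96 = 1/96; 3j²(3 2 3; 3 -2 -1) = Δ·Π!·Σ² = 1/42  (sign +1)
B: Δ: 2! 4! 2! / 9! → 1/3780; sum: t=0:+1/16 = 1/16; 3j²(3 2 3; 1 -2 1) = Δ·Π!·Σ² = 2/35  (sign +1)
I_A²/I_B² = (1/42)/(2/35) = 5/12

5/12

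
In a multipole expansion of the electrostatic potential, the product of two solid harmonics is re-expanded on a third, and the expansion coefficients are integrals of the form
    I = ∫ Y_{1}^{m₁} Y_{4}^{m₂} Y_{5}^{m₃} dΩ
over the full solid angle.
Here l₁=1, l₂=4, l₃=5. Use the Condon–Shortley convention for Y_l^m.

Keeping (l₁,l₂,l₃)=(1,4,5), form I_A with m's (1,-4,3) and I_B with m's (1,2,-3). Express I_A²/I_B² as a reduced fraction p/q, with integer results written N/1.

1/28

l's match ⇒ only the (l;m) 3-j factors differ between A and B.
A: triangle coeff Δ(1,4,5) = 1/495; Σ_t [0,0]: t=0:+1/80640 = 1/80640; (3j)²=1/495 [(1 4 5; 1 -4 3)], sign=+1
B: triangle coeff Δ(1,4,5) = 1/495; Σ_t [0,0]: t=0:+1/2880 = 1/2880; (3j)²=28/495 [(1 4 5; 1 2 -3)], sign=+1
I_A²/I_B² = (1/495)/(28/495) = 1/28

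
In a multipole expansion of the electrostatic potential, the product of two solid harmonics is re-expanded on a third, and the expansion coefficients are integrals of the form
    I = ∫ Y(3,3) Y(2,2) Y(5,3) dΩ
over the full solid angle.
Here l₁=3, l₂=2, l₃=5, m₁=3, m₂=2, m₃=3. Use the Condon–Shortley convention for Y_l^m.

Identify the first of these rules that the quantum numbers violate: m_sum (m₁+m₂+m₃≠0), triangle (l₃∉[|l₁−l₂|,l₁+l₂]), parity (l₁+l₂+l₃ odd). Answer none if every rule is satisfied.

m_sum

azimuthal sum: 3 + 2 + 3 = 8  ✗
1 ≤ 5 ≤ 5 (triangle on l)
L = 3 + 2 + 5 = 10 (even)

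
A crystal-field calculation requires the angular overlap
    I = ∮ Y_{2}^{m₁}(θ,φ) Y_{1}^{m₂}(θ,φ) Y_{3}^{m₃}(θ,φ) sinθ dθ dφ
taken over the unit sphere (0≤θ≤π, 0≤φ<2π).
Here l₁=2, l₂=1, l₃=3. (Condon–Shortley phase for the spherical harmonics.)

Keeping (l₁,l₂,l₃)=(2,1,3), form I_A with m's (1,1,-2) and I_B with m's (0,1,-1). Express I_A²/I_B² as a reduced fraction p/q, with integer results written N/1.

5/3

l's match ⇒ only the (l;m) 3-j factors differ between A and B.
A: triangle coeff Δ(2,1,3) = 1/105; Σ_t [0,0]: t=0:+1/12 = 1/12; (3j)²=2/21 [(2 1 3; 1 1 -2)], sign=-1
B: triangle coeff Δ(2,1,3) = 1/105; Σ_t [0,0]: t=0:+1/8 = 1/8; (3j)²=2/35 [(2 1 3; 0 1 -1)], sign=+1
I_A²/I_B² = (2/21)/(2/35) = 5/3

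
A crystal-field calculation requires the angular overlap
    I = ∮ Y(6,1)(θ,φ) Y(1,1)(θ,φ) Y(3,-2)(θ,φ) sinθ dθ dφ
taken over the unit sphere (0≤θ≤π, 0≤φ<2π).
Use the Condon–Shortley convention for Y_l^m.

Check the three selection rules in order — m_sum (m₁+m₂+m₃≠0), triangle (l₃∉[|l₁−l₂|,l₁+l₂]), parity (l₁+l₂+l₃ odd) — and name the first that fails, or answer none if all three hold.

azimuthal sum: 1 + 1 − 2 = 0  ✓
5 ≤ 3 ≤ 7 (triangle on l)  ✗
L = 6 + 1 + 3 = 10 (even)

triangle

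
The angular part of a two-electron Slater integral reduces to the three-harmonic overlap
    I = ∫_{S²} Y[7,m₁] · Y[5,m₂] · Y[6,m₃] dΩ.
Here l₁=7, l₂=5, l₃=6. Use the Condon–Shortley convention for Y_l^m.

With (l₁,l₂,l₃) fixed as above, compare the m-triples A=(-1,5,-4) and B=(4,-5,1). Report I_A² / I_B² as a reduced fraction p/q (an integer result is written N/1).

4/11

Shared (l₁,l₂,l₃)=(7,5,6): N and (l;000)² cancel in I_A²/I_B².
A: Δ = 6!·8!·4!/19! = 1/174594420; Racah Σ t=6..6: t=6:+1/24883200 = 1/24883200; ⇒ 3j(7 5 6; -1 5 -4)² = 980/138567, sgn +1
B: Δ = 6!·8!·4!/19! = 1/174594420; Racah Σ t=0..0: t=0:+1/12441600 = 1/12441600; ⇒ 3j(7 5 6; 4 -5 1)² = 245/12597, sgn -1
I_A²/I_B² = (980/138567)/(245/12597) = 4/11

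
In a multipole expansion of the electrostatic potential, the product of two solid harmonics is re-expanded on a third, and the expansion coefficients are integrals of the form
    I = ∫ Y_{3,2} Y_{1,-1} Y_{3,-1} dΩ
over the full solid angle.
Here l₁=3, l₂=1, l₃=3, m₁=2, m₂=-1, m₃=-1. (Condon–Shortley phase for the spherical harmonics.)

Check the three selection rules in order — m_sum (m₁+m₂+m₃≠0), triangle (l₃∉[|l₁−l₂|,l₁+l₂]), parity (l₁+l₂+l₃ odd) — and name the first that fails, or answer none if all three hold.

azimuthal sum: 2 − 1 − 1 = 0  ✓
2 ≤ 3 ≤ 4 (triangle on l)  ✓
L = 3 + 1 + 3 = 7 (odd)  ✗

parity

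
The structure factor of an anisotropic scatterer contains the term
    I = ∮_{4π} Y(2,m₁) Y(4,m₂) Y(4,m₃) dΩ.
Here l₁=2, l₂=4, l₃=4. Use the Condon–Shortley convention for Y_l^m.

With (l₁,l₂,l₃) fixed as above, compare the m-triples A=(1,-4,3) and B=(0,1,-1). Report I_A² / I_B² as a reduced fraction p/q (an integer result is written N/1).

588/289

Same 2,4,4: normalisation and zero-m 3j drop out of the ratio.
A: Δ: 2! 2! 6! / 11! → 1/13860; sum: t=0:+1/1440 = 1/1440; 3j²(2 4 4; 1 -4 3) = Δ·Π!·Σ² = 7/165  (sign -1)
B: Δ: 2! 2! 6! / 11! → 1/13860; sum: t=0:+1/480 t=1:−1/48 t=2:+1/144 = -17/1440; 3j²(2 4 4; 0 1 -1) = Δ·Π!·Σ² = 289/13860  (sign +1)
I_A²/I_B² = (7/165)/(289/13860) = 588/289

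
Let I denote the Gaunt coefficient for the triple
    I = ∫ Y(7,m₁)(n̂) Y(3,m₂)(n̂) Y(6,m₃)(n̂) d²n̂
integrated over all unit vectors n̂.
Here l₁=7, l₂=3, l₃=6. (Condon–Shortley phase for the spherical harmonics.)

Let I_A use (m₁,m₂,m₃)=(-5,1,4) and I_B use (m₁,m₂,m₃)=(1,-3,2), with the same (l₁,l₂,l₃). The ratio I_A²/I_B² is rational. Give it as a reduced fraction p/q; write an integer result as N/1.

9251/29400

l's match ⇒ only the (l;m) 3-j factors differ between A and B.
A: triangle coeff Δ(7,3,6) = 1/2042040; Σ_t [2,4]: t=2:+1/29030400 t=3:−1/2177280 t=4:+1/3870720 = -29/174182400; (3j)²=841/185640 [(7 3 6; -5 1 4)], sign=-1
B: triangle coeff Δ(7,3,6) = 1/2042040; Σ_t [0,0]: t=0:+1/829440 = 1/829440; (3j)²=35/2431 [(7 3 6; 1 -3 2)], sign=+1
I_A²/I_B² = (841/185640)/(35/2431) = 9251/29400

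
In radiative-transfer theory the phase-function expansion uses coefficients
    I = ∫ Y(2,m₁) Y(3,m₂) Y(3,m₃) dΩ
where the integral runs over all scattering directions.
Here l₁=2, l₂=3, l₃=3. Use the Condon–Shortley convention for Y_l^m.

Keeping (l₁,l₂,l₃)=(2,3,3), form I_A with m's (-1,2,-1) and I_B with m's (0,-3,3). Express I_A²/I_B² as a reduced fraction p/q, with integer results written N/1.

3/5

Same 2,3,3: normalisation and zero-m 3j drop out of the ratio.
A: Δ: 2! 2! 4! / 9! → 1/3780; sum: t=1:−1/48 t=2:+1/12 = 1/16; 3j²(2 3 3; -1 2 -1) = Δ·Π!·Σ² = 1/28  (sign +1)
B: Δ: 2! 2! 4! / 9! → 1/3780; sum: t=0:+1/96 = 1/96; 3j²(2 3 3; 0 -3 3) = Δ·Π!·Σ² = 5/84  (sign +1)
I_A²/I_B² = (1/28)/(5/84) = 3/5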